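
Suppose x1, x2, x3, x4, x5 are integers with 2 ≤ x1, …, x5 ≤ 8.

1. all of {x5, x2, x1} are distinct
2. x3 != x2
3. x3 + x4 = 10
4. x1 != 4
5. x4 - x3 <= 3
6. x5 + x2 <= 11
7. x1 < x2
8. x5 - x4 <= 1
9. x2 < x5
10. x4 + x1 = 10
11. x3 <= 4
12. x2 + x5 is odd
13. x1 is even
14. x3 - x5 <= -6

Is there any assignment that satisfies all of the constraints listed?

Constraints 5, 8, and 14 give x3 − x4 ≥ -3, x4 − x5 ≥ -1, x5 − x3 ≥ 6.
Adding all 3 inequalities: the left sides telescope to 0, and the right sides sum to (-3) + (-1) + 6 = 2. So 0 ≥ 2, which is false.

Unsatisfiable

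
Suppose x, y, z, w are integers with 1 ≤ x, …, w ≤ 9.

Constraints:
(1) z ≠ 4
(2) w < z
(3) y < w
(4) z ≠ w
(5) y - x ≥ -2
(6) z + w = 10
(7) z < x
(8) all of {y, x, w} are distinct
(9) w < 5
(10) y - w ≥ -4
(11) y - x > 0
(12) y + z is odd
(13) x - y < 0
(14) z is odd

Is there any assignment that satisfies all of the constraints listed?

Unsatisfiable

Constraints 2, 3, 7, and 13 give x < y, y < w, w < z, z < x. Chaining: x < y < w < z < x, which forces x < x — impossible.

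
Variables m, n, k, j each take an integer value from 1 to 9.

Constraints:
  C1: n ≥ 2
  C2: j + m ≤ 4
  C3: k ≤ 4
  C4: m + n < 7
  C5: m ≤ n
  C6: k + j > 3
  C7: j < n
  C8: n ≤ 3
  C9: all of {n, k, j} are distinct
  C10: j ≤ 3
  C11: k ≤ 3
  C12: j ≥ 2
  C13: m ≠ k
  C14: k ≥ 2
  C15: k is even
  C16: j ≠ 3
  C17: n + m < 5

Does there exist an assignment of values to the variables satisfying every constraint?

Constraints 1, 8, 10, 11, 12, and 14 confine each of n, k, j to the 2 values {2, 3}.
Constraint 9 requires all 3 of them to be distinct, but only 2 values are available — impossible by the pigeonhole principle.

Unsatisfiable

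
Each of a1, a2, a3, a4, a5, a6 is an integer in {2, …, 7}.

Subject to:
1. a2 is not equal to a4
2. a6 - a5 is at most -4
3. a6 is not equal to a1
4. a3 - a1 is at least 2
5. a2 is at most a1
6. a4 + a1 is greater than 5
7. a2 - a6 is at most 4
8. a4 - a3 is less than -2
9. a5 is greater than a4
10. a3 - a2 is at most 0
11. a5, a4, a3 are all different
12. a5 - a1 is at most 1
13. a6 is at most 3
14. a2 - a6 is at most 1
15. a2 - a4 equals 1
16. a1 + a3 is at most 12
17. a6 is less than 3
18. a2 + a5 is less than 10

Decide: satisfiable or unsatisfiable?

Constraints 2, 4, 7, 10, and 12 give a1 − a5 ≥ -1, a5 − a6 ≥ 4, a6 − a2 ≥ -4, a2 − a3 ≥ 0, a3 − a1 ≥ 2.
Adding all 5 inequalities: the left sides telescope to 0, and the right sides sum to (-1) + 4 + (-4) + 0 + 2 = 1. So 0 ≥ 1, which is false.

Unsatisfiable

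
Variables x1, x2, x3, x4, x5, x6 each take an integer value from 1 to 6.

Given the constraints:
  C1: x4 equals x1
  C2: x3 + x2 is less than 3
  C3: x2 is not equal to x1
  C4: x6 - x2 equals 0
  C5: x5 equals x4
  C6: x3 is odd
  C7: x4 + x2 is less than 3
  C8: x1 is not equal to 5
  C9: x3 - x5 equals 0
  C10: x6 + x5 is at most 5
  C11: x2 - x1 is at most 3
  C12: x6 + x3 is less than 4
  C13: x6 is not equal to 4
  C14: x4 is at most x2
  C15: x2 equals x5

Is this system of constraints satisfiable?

From constraints 1, 5, and 15, x2 = x5 = x4 = x1, so x2 = x1. But constraint 3 says x2 ≠ x1. Contradiction.

Unsatisfiable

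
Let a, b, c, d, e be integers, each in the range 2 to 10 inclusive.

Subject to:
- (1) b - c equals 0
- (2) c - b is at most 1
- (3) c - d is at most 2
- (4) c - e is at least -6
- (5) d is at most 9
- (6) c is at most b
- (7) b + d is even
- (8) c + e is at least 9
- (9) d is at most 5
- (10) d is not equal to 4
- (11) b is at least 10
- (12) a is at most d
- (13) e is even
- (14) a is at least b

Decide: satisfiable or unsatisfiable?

From constraints 11 and 14: a ≥ b and b ≥ 10, so a ≥ 10. From constraints 5 and 12: a ≤ d and d ≤ 9, so a ≤ 9. But 9 < 10, so no value of a works.

Unsatisfiable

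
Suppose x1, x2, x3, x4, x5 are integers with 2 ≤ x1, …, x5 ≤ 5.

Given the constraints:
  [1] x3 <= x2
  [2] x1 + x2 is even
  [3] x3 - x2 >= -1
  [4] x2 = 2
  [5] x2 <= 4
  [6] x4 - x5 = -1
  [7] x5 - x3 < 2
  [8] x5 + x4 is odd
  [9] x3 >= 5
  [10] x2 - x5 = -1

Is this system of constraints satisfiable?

Unsatisfiable

From constraints 1 and 9: x2 ≥ x3 and x3 ≥ 5, so x2 ≥ 5. From constraint 5: x2 ≤ 4. But 4 < 5, so no value of x2 works.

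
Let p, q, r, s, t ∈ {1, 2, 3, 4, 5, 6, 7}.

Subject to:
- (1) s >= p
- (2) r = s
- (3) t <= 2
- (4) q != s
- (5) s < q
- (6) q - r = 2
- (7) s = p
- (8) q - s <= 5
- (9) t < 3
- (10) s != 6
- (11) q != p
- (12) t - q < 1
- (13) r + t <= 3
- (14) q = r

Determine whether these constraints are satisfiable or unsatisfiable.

Unsatisfiable

From constraints 2, 7, and 14, q = r = s = p, so q = p. But constraint 11 says q ≠ p. Contradiction.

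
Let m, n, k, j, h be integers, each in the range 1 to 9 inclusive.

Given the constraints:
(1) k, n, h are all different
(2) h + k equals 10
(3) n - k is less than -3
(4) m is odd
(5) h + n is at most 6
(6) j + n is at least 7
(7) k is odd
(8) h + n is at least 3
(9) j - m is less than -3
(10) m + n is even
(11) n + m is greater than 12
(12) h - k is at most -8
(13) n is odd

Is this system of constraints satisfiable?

Take m = 9, n = 5, k = 9, j = 4, h = 1. Then constraint 2: h + k = 10; constraint 3: n - k = -4, and every other listed constraint is also met.

Satisfiable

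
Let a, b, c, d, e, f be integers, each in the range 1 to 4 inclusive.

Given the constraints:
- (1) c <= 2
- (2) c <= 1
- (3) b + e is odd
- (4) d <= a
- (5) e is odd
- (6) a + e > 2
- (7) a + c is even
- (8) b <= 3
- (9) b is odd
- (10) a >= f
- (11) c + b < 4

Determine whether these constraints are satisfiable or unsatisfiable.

Constraint 9 makes b odd and constraint 5 makes e odd, so b + e must be even. Constraint 3 says b + e is odd — contradiction.

Unsatisfiable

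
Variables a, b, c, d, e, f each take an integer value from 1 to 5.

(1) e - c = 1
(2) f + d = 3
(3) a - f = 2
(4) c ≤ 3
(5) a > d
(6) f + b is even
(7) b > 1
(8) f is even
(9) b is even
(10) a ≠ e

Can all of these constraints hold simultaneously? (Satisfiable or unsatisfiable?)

Satisfiable

Setting (a, b, c, d, e, f) = (4, 2, 2, 1, 3, 2) satisfies everything: constraint 1: e - c = 1; constraint 2: f + d = 3, and the others follow.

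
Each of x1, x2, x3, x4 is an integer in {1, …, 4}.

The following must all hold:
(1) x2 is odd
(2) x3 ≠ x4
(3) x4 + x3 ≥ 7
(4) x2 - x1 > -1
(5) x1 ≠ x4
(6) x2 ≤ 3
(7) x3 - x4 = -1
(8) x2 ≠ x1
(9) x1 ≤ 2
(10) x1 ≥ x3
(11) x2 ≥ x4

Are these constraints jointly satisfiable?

From constraints 6 and 11: x4 ≤ x2 ≤ 3. From constraints 9 and 10: x3 ≤ x1 ≤ 2. Hence x4 + x3 ≤ 5. But constraint 3 requires x4 + x3 ≥ 7, and 7 > 5. Contradiction.

Unsatisfiable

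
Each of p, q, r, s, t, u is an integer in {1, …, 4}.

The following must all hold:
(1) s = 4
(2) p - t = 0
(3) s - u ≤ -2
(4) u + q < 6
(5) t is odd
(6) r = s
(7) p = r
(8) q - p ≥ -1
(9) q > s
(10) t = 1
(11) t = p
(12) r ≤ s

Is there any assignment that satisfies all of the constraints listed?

Constraint 10 fixes t = 1 and constraint 1 fixes s = 4. Constraints 6, 7, and 11 give t = p = r = s, so t = s. But 1 ≠ 4 — contradiction.

Unsatisfiable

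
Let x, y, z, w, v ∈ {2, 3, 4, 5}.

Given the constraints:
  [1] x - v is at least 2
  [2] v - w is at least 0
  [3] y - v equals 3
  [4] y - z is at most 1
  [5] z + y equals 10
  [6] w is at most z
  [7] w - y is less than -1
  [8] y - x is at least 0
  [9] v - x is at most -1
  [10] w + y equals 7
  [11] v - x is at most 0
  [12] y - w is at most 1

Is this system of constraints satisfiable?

Constraints 1, 2, 8, and 12 give x − v ≥ 2, v − w ≥ 0, w − y ≥ -1, y − x ≥ 0.
Adding all 4 inequalities: the left sides telescope to 0, and the right sides sum to 2 + 0 + (-1) + 0 = 1. So 0 ≥ 1, which is false.

Unsatisfiable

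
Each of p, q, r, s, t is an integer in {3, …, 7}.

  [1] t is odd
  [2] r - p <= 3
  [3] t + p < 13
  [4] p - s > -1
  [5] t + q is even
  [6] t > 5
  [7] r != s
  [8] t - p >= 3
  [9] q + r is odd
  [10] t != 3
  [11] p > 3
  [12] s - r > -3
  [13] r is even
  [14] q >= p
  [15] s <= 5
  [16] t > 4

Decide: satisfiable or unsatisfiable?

The assignment p = 4, q = 5, r = 4, s = 3, t = 7 works:
  constraint 2 holds since r - p = 0.
  constraint 3 holds since t + p = 11.
The rest check out directly.

Satisfiable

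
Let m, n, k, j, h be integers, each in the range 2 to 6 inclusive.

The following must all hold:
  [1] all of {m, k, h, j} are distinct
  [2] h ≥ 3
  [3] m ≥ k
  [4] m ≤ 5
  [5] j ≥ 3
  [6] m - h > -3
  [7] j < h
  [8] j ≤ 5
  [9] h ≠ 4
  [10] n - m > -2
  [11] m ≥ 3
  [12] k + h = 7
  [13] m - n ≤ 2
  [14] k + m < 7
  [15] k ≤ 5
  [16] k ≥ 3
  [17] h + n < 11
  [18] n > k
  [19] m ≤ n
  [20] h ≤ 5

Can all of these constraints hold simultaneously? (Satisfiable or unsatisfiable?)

Constraints 2, 4, 5, 8, 11, 15, 16, and 20 confine each of m, k, h, j to the 3 values {3, …, 5}.
Constraint 1 requires all 4 of them to be distinct, but only 3 values are available — impossible by the pigeonhole principle.

Unsatisfiable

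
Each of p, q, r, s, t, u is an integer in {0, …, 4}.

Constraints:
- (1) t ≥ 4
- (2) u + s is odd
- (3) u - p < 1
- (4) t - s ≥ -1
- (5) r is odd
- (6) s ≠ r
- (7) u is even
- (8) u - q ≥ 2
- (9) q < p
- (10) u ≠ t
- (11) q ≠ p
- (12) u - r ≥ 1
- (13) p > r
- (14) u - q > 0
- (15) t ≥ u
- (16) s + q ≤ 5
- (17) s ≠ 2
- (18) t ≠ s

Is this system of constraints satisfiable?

Satisfiable

Take p = 3, q = 0, r = 1, s = 3, t = 4, u = 2. Then constraint 3: u - p = -1; constraint 4: t - s = 1; constraint 8: u - q = 2, and every other listed constraint is also met.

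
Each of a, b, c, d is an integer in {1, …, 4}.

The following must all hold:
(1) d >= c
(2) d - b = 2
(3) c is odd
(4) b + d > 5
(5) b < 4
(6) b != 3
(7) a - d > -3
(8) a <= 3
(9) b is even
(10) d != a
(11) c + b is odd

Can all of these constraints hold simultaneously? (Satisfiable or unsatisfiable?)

Satisfiable

The assignment a = 2, b = 2, c = 3, d = 4 works:
  constraint 2 holds since d - b = 2.
  constraint 4 holds since b + d = 6.
The rest check out directly.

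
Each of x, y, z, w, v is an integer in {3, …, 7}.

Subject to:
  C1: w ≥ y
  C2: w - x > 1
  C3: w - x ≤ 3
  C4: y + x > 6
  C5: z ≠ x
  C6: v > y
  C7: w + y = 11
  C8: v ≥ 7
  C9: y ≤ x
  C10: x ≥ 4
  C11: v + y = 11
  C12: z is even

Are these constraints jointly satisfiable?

Satisfiable

Take x = 5, y = 4, z = 4, w = 7, v = 7. Then constraint 2: w - x = 2; constraint 3: w - x = 2; constraint 4: y + x = 9, and every other listed constraint is also met.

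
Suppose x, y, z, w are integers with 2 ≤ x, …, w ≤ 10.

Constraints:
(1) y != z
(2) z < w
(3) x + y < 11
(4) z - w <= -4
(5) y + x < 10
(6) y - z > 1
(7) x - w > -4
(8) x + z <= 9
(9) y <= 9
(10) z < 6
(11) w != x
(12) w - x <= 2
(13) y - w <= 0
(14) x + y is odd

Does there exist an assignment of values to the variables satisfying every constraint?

Satisfiable

The assignment x = 4, y = 5, z = 2, w = 6 works:
  constraint 3 holds since x + y = 9.
  constraint 4 holds since z - w = -4.
The rest check out directly.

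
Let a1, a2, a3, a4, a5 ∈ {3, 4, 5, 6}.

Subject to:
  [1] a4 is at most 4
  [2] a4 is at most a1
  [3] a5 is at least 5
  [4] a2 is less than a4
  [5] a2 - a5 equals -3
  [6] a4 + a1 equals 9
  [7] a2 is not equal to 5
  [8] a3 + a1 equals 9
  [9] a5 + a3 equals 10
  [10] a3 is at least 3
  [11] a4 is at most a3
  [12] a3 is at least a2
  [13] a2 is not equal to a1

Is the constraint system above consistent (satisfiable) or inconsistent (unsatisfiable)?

Satisfiable

The assignment a1 = 5, a2 = 3, a3 = 4, a4 = 4, a5 = 6 works:
  constraint 5 holds since a2 - a5 = -3.
  constraint 6 holds since a4 + a1 = 9.
  constraint 8 holds since a3 + a1 = 9.
The rest check out directly.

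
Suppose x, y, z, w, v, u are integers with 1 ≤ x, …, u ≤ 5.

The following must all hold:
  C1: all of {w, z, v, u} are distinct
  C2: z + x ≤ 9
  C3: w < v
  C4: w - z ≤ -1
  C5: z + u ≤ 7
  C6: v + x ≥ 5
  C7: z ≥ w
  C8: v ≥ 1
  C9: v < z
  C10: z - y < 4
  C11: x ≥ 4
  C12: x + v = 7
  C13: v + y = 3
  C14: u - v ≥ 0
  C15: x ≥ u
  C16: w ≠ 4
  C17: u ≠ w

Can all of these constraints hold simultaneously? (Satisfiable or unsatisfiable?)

The assignment x = 5, y = 1, z = 3, w = 1, v = 2, u = 4 works:
  constraint 2 holds since z + x = 8.
  constraint 4 holds since w - z = -2.
The rest check out directly.

Satisfiable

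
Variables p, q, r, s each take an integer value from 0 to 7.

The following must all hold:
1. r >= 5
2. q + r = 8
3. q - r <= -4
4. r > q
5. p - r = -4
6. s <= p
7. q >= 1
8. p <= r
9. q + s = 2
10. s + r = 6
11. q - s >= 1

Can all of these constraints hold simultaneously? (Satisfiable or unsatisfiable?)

One satisfying assignment is p = 2, q = 2, r = 6, s = 0.
For the less obvious constraints — constraint 2: q + r = 8; constraint 3: q - r = -4; constraint 5: p - r = -4 — and the others hold by inspection.

Satisfiable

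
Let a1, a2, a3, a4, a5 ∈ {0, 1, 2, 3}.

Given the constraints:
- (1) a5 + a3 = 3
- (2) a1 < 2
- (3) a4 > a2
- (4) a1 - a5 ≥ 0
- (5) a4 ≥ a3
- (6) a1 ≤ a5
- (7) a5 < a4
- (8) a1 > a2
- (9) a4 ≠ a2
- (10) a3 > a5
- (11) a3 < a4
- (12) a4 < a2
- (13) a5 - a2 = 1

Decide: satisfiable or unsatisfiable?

Constraints 6, 8, 10, 11, and 12 give a5 < a3, a3 < a4, a4 < a2, a2 < a1, a1 ≤ a5. Chaining: a5 < a3 < a4 < a2 < a1 ≤ a5, which forces a5 < a5 — impossible.

Unsatisfiable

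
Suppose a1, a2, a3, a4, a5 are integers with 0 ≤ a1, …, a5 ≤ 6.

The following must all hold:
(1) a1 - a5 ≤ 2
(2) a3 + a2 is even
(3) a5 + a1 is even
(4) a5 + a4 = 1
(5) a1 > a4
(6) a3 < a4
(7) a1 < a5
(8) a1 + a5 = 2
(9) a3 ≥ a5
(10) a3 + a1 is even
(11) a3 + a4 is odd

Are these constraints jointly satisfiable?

Constraints 5, 6, 7, and 9 give a4 < a1, a1 < a5, a5 ≤ a3, a3 < a4. Chaining: a4 < a1 < a5 ≤ a3 < a4, which forces a4 < a4 — impossible.

Unsatisfiable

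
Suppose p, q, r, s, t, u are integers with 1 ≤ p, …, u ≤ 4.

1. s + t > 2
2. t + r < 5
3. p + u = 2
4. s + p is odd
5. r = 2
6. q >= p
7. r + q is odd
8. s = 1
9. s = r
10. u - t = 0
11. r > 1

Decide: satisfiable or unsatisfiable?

Unsatisfiable

Constraint 8 fixes s = 1 and constraint 5 fixes r = 2, but constraint 9 requires s = r. Since 1 ≠ 2, contradiction.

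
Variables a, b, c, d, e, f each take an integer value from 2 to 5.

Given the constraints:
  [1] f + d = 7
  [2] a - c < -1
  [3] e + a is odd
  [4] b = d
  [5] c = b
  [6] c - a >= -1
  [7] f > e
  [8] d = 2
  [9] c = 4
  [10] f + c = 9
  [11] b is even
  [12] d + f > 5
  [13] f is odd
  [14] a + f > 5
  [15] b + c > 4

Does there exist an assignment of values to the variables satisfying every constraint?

Unsatisfiable

Constraint 9 fixes c = 4 and constraint 8 fixes d = 2. Constraints 4 and 5 give c = b = d, so c = d. But 4 ≠ 2 — contradiction.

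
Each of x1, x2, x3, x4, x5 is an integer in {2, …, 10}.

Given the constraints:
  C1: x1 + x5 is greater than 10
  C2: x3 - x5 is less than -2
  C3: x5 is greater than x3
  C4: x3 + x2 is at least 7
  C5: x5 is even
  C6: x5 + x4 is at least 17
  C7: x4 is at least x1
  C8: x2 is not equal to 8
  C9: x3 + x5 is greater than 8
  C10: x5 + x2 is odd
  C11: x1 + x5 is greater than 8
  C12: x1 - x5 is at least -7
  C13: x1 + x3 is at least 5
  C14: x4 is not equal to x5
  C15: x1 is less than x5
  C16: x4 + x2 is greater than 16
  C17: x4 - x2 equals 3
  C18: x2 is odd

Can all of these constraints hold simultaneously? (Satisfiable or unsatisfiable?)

Satisfiable

Setting (x1, x2, x3, x4, x5) = (3, 7, 3, 10, 8) satisfies everything: constraint 1: x1 + x5 = 11; constraint 2: x3 - x5 = -5, and the others follow.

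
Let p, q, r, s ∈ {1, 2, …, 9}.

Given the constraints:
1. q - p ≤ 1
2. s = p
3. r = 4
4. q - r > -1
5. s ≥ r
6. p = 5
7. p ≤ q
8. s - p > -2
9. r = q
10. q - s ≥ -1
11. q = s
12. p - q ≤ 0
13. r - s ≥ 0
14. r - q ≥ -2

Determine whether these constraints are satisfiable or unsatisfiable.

Constraint 3 fixes r = 4 and constraint 6 fixes p = 5. Constraints 2, 9, and 11 give r = q = s = p, so r = p. But 4 ≠ 5 — contradiction.

Unsatisfiable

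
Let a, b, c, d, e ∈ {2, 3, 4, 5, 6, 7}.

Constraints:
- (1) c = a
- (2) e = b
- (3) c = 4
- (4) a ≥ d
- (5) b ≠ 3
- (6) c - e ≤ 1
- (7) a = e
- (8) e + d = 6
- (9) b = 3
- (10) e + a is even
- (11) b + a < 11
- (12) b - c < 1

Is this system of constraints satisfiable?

Constraint 3 fixes c = 4 and constraint 9 fixes b = 3. Constraints 1, 2, and 7 give c = a = e = b, so c = b. But 4 ≠ 3 — contradiction.

Unsatisfiable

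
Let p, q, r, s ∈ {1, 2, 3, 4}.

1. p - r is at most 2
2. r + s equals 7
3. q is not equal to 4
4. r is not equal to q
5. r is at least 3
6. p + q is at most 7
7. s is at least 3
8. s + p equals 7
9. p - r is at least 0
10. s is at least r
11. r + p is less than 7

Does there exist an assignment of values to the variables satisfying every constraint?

Satisfiable

Take p = 3, q = 2, r = 3, s = 4. Then constraint 1: p - r = 0; constraint 2: r + s = 7, and every other listed constraint is also met.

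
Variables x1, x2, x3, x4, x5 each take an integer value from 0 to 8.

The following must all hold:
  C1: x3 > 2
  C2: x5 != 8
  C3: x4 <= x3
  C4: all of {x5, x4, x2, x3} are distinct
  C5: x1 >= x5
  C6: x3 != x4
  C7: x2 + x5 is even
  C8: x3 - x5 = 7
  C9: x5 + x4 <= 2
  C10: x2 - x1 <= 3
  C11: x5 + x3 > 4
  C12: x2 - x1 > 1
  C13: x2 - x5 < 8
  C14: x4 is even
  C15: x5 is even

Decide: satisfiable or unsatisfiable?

Try x1 = 3, x2 = 6, x3 = 7, x4 = 2, x5 = 0.
Check constraint 8: x3 - x5 = 7; constraint 9: x5 + x4 = 2; constraint 10: x2 - x1 = 3. The remaining constraints are straightforward to verify.

Satisfiable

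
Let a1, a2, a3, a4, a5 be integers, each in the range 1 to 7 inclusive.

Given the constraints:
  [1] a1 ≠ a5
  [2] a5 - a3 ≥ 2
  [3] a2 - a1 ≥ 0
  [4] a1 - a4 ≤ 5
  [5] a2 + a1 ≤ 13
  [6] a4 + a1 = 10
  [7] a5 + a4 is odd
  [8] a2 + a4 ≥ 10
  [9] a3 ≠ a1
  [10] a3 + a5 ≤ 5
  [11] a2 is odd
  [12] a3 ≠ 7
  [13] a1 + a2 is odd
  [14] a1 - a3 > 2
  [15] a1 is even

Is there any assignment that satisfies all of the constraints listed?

Satisfiable

The assignment a1 = 6, a2 = 7, a3 = 1, a4 = 4, a5 = 3 works:
  constraint 2 holds since a5 - a3 = 2.
  constraint 3 holds since a2 - a1 = 1.
  constraint 4 holds since a1 - a4 = 2.
The rest check out directly.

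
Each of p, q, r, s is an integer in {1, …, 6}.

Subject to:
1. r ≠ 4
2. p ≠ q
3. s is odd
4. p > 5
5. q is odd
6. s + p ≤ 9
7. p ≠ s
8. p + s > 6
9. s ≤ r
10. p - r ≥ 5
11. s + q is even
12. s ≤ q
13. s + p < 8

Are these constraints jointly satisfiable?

Satisfiable

Try p = 6, q = 1, r = 1, s = 1.
Check constraint 6: s + p = 7; constraint 8: p + s = 7; constraint 10: p - r = 5. The remaining constraints are straightforward to verify.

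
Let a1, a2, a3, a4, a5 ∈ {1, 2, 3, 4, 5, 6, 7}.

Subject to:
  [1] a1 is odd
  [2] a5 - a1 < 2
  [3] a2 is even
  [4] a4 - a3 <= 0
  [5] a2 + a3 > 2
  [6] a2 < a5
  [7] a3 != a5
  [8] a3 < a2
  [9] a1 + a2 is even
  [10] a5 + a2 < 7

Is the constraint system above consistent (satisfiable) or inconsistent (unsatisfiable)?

Constraint 1 makes a1 odd and constraint 3 makes a2 even, so a1 + a2 must be odd. Constraint 9 says a1 + a2 is even — contradiction.

Unsatisfiable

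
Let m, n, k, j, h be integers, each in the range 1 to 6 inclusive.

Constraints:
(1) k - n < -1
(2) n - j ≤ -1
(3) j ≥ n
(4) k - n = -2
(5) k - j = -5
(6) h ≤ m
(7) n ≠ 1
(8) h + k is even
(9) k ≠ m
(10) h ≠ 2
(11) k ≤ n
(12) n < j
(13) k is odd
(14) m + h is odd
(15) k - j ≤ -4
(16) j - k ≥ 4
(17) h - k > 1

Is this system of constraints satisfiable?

Satisfiable

Try m = 6, n = 3, k = 1, j = 6, h = 3.
Check constraint 1: k - n = -2; constraint 2: n - j = -3. The remaining constraints are straightforward to verify.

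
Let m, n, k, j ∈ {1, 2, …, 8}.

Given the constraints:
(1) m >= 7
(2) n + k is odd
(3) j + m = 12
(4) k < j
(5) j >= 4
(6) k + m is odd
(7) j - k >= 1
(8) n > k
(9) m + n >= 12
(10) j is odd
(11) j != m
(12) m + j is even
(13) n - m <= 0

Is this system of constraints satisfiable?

One satisfying assignment is m = 7, n = 5, k = 2, j = 5.
For the less obvious constraints — constraint 3: j + m = 12; constraint 7: j - k = 3 — and the others hold by inspection.

Satisfiable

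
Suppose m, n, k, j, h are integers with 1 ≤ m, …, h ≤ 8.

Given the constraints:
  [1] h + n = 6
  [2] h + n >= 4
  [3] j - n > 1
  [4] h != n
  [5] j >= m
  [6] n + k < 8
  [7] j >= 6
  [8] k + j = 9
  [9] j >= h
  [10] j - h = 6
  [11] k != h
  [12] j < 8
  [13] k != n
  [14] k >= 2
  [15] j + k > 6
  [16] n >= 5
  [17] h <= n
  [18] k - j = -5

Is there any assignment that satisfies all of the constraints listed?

Take m = 5, n = 5, k = 2, j = 7, h = 1. Then constraint 1: h + n = 6; constraint 2: h + n = 6, and every other listed constraint is also met.

Satisfiable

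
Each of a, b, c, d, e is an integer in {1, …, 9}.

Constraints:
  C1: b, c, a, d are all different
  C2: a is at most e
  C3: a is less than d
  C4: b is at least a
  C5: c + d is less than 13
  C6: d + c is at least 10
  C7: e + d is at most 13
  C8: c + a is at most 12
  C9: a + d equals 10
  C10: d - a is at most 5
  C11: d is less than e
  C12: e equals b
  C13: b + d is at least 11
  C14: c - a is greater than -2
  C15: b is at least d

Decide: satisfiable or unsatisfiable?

Satisfiable

Setting (a, b, c, d, e) = (4, 7, 5, 6, 7) satisfies everything: constraint 5: c + d = 11; constraint 6: d + c = 11, and the others follow.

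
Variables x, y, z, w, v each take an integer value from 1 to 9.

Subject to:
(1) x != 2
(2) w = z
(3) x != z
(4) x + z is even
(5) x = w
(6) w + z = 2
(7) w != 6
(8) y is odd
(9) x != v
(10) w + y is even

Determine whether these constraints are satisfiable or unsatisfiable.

Unsatisfiable

From constraints 2 and 5, x = w = z, so x = z. But constraint 3 says x ≠ z. Contradiction.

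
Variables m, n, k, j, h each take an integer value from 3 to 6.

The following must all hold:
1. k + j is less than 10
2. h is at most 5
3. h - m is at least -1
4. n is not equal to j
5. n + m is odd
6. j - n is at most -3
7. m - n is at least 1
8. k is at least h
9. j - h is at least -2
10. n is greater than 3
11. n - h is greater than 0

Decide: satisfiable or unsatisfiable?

Constraints 3, 6, 7, and 9 give j − h ≥ -2, h − m ≥ -1, m − n ≥ 1, n − j ≥ 3.
Adding all 4 inequalities: the left sides telescope to 0, and the right sides sum to (-2) + (-1) + 1 + 3 = 1. So 0 ≥ 1, which is false.

Unsatisfiable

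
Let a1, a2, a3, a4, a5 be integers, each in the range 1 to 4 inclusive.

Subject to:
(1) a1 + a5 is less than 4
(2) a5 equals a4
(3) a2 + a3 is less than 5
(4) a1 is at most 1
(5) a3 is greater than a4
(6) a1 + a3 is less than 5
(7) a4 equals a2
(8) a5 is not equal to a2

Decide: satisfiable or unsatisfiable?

Unsatisfiable

From constraints 2 and 7, a5 = a4 = a2, so a5 = a2. But constraint 8 says a5 ≠ a2. Contradiction.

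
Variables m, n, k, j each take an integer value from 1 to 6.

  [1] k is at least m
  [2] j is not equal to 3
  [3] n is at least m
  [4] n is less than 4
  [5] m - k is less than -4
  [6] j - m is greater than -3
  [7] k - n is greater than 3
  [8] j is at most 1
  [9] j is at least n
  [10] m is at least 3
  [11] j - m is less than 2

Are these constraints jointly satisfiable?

From constraints 3 and 10: n ≥ m and m ≥ 3, so n ≥ 3. From constraints 8 and 9: n ≤ j and j ≤ 1, so n ≤ 1. But 1 < 3, so no value of n works.

Unsatisfiable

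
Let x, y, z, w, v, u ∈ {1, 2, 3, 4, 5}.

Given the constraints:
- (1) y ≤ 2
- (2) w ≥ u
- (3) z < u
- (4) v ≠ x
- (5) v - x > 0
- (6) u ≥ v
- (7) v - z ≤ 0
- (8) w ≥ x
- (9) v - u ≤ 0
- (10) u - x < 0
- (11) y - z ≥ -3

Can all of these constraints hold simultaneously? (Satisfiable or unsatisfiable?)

Unsatisfiable

Constraints 3, 5, 7, and 10 give u < x, x < v, v ≤ z, z < u. Chaining: u < x < v ≤ z < u, which forces u < u — impossible.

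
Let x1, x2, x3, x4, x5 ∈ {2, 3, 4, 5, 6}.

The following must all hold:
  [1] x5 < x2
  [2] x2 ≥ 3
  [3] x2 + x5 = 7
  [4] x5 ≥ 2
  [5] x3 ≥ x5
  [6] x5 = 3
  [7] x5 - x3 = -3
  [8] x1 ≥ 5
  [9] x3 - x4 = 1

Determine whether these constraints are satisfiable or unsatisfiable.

One satisfying assignment is x1 = 5, x2 = 4, x3 = 6, x4 = 5, x5 = 3.
For the less obvious constraints — constraint 3: x2 + x5 = 7; constraint 7: x5 - x3 = -3 — and the others hold by inspection.

Satisfiable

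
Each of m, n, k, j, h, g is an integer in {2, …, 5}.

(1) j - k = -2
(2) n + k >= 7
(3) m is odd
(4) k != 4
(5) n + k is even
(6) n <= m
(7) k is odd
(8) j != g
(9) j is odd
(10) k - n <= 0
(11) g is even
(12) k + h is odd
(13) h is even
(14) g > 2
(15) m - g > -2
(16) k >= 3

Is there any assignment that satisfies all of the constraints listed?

Satisfiable

Try m = 5, n = 5, k = 5, j = 3, h = 2, g = 4.
Check constraint 1: j - k = -2; constraint 2: n + k = 10; constraint 10: k - n = 0. The remaining constraints are straightforward to verify.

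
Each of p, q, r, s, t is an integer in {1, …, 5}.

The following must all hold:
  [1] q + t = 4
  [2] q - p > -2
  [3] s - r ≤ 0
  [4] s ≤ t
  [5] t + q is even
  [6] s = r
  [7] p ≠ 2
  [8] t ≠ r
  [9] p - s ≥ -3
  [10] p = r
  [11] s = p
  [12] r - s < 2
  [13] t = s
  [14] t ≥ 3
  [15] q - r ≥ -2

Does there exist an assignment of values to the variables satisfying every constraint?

Unsatisfiable

From constraints 10, 11, and 13, t = s = p = r, so t = r. But constraint 8 says t ≠ r. Contradiction.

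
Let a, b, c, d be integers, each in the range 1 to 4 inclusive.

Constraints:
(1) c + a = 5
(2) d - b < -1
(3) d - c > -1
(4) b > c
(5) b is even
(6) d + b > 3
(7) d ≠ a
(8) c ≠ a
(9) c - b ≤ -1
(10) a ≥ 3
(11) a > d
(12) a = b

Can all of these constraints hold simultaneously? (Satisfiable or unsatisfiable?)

Setting (a, b, c, d) = (4, 4, 1, 1) satisfies everything: constraint 1: c + a = 5; constraint 2: d - b = -3, and the others follow.

Satisfiable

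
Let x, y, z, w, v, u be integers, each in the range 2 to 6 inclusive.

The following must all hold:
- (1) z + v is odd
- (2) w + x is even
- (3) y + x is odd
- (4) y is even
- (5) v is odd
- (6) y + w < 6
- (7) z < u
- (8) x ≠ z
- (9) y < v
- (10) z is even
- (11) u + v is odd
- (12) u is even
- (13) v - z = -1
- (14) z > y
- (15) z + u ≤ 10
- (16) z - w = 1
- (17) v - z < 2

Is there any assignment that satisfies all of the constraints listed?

Take x = 3, y = 2, z = 4, w = 3, v = 3, u = 6. Then constraint 6: y + w = 5; constraint 13: v - z = -1, and every other listed constraint is also met.

Satisfiable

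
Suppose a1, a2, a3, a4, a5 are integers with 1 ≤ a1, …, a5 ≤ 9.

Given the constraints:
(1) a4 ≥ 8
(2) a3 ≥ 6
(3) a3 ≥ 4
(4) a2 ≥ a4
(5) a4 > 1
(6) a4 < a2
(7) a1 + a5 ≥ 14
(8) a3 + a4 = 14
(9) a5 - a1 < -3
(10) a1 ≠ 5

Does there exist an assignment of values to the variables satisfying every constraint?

One satisfying assignment is a1 = 9, a2 = 9, a3 = 6, a4 = 8, a5 = 5.
For the less obvious constraints — constraint 7: a1 + a5 = 14; constraint 8: a3 + a4 = 14; constraint 9: a5 - a1 = -4 — and the others hold by inspection.

Satisfiable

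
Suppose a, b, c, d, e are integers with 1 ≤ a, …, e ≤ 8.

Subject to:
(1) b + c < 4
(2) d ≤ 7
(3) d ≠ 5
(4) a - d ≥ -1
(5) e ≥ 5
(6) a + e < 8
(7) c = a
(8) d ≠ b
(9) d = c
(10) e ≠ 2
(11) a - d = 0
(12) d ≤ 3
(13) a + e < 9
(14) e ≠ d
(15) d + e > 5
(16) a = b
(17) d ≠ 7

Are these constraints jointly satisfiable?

Unsatisfiable

From constraints 7, 9, and 16, d = c = a = b, so d = b. But constraint 8 says d ≠ b. Contradiction.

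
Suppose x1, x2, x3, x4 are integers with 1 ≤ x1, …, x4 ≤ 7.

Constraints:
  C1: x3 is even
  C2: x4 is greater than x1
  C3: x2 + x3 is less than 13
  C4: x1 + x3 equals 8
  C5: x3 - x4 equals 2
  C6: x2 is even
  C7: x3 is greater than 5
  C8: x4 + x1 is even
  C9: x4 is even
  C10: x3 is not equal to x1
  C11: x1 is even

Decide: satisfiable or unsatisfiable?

Try x1 = 2, x2 = 4, x3 = 6, x4 = 4.
Check constraint 3: x2 + x3 = 10; constraint 4: x1 + x3 = 8. The remaining constraints are straightforward to verify.

Satisfiable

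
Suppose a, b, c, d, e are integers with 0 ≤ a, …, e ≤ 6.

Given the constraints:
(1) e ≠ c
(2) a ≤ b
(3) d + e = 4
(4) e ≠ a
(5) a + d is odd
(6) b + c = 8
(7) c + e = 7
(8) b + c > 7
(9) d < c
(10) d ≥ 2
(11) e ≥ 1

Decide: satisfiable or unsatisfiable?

One satisfying assignment is a = 0, b = 2, c = 6, d = 3, e = 1.
For the less obvious constraints — constraint 3: d + e = 4; constraint 6: b + c = 8 — and the others hold by inspection.

Satisfiable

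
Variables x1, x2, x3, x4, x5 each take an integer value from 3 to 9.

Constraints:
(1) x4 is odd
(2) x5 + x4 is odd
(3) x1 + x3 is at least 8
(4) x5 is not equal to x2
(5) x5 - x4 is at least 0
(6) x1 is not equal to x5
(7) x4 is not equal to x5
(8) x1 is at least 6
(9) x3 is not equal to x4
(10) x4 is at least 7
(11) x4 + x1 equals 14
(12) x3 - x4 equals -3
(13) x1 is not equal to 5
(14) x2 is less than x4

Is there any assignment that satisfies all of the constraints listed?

Satisfiable

One satisfying assignment is x1 = 7, x2 = 5, x3 = 4, x4 = 7, x5 = 8.
For the less obvious constraints — constraint 3: x1 + x3 = 11; constraint 5: x5 - x4 = 1; constraint 11: x4 + x1 = 14 — and the others hold by inspection.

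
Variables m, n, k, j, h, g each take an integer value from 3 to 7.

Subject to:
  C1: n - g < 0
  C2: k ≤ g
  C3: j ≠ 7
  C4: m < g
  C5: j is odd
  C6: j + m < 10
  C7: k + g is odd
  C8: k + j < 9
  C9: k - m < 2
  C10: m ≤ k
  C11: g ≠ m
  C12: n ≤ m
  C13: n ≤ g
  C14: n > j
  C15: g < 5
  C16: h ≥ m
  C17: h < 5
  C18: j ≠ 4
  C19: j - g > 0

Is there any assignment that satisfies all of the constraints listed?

Unsatisfiable

Constraints 2, 10, 12, 14, and 19 give n ≤ m, m ≤ k, k ≤ g, g < j, j < n. Chaining: n ≤ m ≤ k ≤ g < j < n, which forces n < n — impossible.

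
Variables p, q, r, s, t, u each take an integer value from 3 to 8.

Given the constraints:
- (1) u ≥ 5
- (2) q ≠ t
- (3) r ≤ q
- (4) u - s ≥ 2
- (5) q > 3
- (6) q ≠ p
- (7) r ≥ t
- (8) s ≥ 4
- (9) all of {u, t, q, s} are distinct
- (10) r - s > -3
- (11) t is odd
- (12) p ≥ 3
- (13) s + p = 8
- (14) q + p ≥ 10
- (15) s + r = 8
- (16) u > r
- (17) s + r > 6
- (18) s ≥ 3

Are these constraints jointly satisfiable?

The assignment p = 4, q = 6, r = 4, s = 4, t = 3, u = 8 works:
  constraint 4 holds since u - s = 4.
  constraint 10 holds since r - s = 0.
  constraint 13 holds since s + p = 8.
The rest check out directly.

Satisfiable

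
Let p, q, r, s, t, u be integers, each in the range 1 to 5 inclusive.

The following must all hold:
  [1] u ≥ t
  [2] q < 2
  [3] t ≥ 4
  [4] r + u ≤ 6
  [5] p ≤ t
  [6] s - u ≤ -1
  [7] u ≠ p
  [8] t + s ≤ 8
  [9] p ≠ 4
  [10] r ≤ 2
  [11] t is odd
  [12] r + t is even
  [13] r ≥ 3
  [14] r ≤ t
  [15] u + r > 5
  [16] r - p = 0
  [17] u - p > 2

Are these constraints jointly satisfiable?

Unsatisfiable

From constraint 13: r ≥ 3. From constraints 1 and 3: u ≥ t ≥ 4. Hence r + u ≥ 7. But constraint 4 requires r + u ≤ 6, and 6 < 7. Contradiction.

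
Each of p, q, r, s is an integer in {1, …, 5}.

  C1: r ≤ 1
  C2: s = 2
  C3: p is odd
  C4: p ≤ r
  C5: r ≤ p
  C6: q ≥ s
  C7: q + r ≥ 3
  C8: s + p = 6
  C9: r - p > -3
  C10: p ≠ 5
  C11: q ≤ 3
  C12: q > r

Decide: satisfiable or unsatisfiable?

Unsatisfiable

From constraints 6 and 11: s ≤ q ≤ 3. From constraints 1 and 4: p ≤ r ≤ 1. Hence s + p ≤ 4. But constraint 8 requires s + p = 6, and 6 > 4. Contradiction.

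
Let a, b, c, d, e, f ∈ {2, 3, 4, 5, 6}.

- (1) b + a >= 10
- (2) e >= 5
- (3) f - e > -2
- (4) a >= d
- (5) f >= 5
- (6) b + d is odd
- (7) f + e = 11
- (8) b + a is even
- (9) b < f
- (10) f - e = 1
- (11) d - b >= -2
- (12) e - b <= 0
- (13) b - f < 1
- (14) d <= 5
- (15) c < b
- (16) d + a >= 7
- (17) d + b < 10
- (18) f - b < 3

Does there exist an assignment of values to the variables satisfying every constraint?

Satisfiable

The assignment a = 5, b = 5, c = 4, d = 4, e = 5, f = 6 works:
  constraint 1 holds since b + a = 10.
  constraint 3 holds since f - e = 1.
  constraint 7 holds since f + e = 11.
The rest check out directly.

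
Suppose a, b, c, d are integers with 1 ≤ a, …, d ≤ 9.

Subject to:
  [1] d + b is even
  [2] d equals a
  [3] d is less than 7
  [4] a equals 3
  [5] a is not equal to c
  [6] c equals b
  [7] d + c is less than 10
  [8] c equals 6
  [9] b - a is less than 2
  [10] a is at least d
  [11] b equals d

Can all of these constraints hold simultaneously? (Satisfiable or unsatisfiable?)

Constraint 8 fixes c = 6 and constraint 4 fixes a = 3. Constraints 2, 6, and 11 give c = b = d = a, so c = a. But 6 ≠ 3 — contradiction.

Unsatisfiable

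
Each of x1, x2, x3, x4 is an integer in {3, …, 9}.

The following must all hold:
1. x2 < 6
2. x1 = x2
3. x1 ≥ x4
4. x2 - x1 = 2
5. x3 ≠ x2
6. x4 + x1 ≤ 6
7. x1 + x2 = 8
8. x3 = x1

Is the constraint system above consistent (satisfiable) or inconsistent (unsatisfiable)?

Unsatisfiable

From constraints 2 and 8, x3 = x1 = x2, so x3 = x2. But constraint 5 says x3 ≠ x2. Contradiction.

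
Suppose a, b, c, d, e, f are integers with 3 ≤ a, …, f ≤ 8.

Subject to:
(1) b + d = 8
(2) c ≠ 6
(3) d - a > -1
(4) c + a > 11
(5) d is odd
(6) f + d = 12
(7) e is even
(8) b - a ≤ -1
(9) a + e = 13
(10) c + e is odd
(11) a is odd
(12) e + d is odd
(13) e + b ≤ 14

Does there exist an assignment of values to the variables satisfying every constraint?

Satisfiable

Take a = 5, b = 3, c = 7, d = 5, e = 8, f = 7. Then constraint 1: b + d = 8; constraint 3: d - a = 0, and every other listed constraint is also met.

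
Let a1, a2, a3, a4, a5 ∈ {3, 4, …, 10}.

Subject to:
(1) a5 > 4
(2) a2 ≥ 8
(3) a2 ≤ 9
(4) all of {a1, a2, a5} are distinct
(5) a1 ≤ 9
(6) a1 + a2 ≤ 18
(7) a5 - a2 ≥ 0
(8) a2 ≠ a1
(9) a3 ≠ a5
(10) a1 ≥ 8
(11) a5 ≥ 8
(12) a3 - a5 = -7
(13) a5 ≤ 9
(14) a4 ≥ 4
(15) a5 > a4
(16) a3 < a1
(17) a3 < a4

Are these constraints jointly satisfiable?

Constraints 2, 3, 5, 10, 11, and 13 confine each of a1, a2, a5 to the 2 values {8, 9}.
Constraint 4 requires all 3 of them to be distinct, but only 2 values are available — impossible by the pigeonhole principle.

Unsatisfiable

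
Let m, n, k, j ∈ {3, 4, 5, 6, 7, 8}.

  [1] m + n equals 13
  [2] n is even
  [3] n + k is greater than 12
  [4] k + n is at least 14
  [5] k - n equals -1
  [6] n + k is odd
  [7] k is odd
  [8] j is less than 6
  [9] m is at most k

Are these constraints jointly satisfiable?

One satisfying assignment is m = 5, n = 8, k = 7, j = 5.
For the less obvious constraints — constraint 1: m + n = 13; constraint 3: n + k = 15 — and the others hold by inspection.

Satisfiable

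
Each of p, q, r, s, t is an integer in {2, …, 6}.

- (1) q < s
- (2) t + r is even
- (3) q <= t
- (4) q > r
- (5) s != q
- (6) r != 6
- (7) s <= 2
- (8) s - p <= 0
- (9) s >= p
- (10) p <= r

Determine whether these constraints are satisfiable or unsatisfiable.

Unsatisfiable

Constraints 1, 4, 8, and 10 give r < q, q < s, s ≤ p, p ≤ r. Chaining: r < q < s ≤ p ≤ r, which forces r < r — impossible.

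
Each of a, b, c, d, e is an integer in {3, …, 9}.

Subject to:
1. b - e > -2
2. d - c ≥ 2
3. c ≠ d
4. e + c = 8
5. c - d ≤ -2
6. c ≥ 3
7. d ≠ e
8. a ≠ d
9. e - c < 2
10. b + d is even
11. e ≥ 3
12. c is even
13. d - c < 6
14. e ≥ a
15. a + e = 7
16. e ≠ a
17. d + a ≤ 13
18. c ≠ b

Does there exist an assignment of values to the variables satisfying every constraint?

Satisfiable

The assignment a = 3, b = 3, c = 4, d = 9, e = 4 works:
  constraint 1 holds since b - e = -1.
  constraint 2 holds since d - c = 5.
The rest check out directly.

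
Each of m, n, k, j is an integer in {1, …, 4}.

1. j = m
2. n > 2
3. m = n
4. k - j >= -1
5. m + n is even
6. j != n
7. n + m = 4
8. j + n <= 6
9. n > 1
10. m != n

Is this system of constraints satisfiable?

Unsatisfiable

From constraints 1 and 3, j = m = n, so j = n. But constraint 6 says j ≠ n. Contradiction.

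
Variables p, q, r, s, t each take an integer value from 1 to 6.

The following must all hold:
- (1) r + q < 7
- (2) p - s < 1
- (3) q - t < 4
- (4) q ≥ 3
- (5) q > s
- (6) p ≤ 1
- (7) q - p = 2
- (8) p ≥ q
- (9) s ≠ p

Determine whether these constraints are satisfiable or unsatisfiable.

Unsatisfiable

From constraint 4: q ≥ 3. From constraints 6 and 8: q ≤ p and p ≤ 1, so q ≤ 1. But 1 < 3, so no value of q works.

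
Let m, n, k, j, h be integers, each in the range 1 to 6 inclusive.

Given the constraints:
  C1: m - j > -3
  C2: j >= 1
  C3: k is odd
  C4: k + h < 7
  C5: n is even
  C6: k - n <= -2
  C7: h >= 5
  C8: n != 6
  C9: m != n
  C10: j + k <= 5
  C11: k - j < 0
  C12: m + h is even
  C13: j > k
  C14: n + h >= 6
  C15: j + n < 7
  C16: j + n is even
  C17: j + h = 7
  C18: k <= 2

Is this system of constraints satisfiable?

Satisfiable

Setting (m, n, k, j, h) = (1, 4, 1, 2, 5) satisfies everything: constraint 1: m - j = -1; constraint 4: k + h = 6; constraint 6: k - n = -3, and the others follow.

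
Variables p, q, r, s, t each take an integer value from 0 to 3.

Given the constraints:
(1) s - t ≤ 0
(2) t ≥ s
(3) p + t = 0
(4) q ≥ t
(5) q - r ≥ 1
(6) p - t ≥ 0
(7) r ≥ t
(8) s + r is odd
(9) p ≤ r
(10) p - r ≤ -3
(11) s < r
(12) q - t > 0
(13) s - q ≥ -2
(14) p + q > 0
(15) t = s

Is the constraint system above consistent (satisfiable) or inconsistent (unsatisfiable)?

Constraints 1, 5, 6, 10, and 13 give p − t ≥ 0, t − s ≥ 0, s − q ≥ -2, q − r ≥ 1, r − p ≥ 3.
Adding all 5 inequalities: the left sides telescope to 0, and the right sides sum to 0 + 0 + (-2) + 1 + 3 = 2. So 0 ≥ 2, which is false.

Unsatisfiable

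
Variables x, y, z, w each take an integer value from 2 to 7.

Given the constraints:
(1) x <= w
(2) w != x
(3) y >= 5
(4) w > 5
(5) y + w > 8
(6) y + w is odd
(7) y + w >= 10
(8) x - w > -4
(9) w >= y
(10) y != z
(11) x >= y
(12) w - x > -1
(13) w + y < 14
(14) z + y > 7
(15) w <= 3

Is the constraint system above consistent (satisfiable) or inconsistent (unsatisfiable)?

From constraints 3 and 11: x ≥ y and y ≥ 5, so x ≥ 5. From constraints 1 and 15: x ≤ w and w ≤ 3, so x ≤ 3. But 3 < 5, so no value of x works.

Unsatisfiable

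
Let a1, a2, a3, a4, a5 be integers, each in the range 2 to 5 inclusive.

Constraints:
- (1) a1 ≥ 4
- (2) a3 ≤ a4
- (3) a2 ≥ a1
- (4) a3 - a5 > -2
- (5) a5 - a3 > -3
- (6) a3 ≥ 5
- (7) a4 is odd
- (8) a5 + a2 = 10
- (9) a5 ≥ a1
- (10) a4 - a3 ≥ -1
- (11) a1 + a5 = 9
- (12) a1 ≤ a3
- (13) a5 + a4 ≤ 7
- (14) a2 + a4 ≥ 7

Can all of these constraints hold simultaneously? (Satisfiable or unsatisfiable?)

Unsatisfiable

From constraints 1 and 9: a5 ≥ a1 ≥ 4. From constraints 2 and 6: a4 ≥ a3 ≥ 5. Hence a5 + a4 ≥ 9. But constraint 13 requires a5 + a4 ≤ 7, and 7 < 9. Contradiction.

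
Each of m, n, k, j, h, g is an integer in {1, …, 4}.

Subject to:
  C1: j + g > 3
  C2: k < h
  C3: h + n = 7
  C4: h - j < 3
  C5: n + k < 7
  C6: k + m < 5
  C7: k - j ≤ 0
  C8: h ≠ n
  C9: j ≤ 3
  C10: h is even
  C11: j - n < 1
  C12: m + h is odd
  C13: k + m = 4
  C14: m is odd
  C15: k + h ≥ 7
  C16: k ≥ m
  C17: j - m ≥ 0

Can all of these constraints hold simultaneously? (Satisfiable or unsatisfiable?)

One satisfying assignment is m = 1, n = 3, k = 3, j = 3, h = 4, g = 1.
For the less obvious constraints — constraint 1: j + g = 4; constraint 3: h + n = 7; constraint 4: h - j = 1 — and the others hold by inspection.

Satisfiable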